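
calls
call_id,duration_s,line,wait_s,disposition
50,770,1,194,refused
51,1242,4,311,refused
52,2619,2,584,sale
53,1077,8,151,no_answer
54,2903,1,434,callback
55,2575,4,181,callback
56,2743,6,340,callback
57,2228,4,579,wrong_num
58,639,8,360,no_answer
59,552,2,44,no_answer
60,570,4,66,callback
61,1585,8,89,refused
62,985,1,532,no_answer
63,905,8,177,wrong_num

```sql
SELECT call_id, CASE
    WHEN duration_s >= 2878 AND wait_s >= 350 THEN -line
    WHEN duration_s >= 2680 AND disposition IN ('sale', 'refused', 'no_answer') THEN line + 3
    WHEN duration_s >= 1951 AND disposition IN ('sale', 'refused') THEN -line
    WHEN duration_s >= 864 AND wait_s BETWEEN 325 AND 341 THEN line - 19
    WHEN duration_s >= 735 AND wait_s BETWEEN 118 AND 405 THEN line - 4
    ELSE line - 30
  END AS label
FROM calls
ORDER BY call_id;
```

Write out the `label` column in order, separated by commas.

-3, 0, -2, 4, -1, 0, -13, -26, -22, -28, -26, -22, -29, 4

call_id=50: duration_s >= 735 AND wait_s BETWEEN 118 AND 405 → -3
call_id=51: duration_s >= 735 AND wait_s BETWEEN 118 AND 405 → 0
call_id=52: duration_s >= 1951 AND disposition IN ('sale', 'refused') → -2
call_id=53: duration_s >= 735 AND wait_s BETWEEN 118 AND 405 → 4
call_id=54: duration_s >= 2878 AND wait_s >= 350 → -1
call_id=55: duration_s >= 735 AND wait_s BETWEEN 118 AND 405 → 0
call_id=56: duration_s >= 864 AND wait_s BETWEEN 325 AND 341 → -13
call_id=57: ELSE → -26
call_id=58: ELSE → -22
call_id=59: ELSE → -28
call_id=60: ELSE → -26
call_id=61: ELSE → -22
call_id=62: ELSE → -29
call_id=63: duration_s >= 735 AND wait_s BETWEEN 118 AND 405 → 4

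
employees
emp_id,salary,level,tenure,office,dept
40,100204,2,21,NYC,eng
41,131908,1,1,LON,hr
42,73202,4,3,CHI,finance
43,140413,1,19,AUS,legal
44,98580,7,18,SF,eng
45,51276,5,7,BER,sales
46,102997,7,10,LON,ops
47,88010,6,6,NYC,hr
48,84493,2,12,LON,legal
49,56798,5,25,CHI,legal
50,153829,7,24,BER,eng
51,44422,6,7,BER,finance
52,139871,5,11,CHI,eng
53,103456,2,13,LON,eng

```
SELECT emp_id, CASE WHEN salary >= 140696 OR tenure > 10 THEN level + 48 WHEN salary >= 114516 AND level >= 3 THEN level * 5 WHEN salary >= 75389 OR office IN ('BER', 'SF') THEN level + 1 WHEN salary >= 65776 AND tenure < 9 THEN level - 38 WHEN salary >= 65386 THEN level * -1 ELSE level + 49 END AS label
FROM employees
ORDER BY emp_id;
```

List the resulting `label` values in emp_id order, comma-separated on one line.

50, 2, -34, 49, 55, 6, 8, 7, 50, 53, 55, 7, 53, 50

emp_id=40: salary >= 140696 OR tenure > 10 → 50
emp_id=41: salary >= 75389 OR office IN ('BER', 'SF') → 2
emp_id=42: salary >= 65776 AND tenure < 9 → -34
emp_id=43: salary >= 140696 OR tenure > 10 → 49
emp_id=44: salary >= 140696 OR tenure > 10 → 55
emp_id=45: salary >= 75389 OR office IN ('BER', 'SF') → 6
emp_id=46: salary >= 75389 OR office IN ('BER', 'SF') → 8
emp_id=47: salary >= 75389 OR office IN ('BER', 'SF') → 7
emp_id=48: salary >= 140696 OR tenure > 10 → 50
emp_id=49: salary >= 140696 OR tenure > 10 → 53
emp_id=50: salary >= 140696 OR tenure > 10 → 55
emp_id=51: salary >= 75389 OR office IN ('BER', 'SF') → 7
emp_id=52: salary >= 140696 OR tenure > 10 → 53
emp_id=53: salary >= 140696 OR tenure > 10 → 50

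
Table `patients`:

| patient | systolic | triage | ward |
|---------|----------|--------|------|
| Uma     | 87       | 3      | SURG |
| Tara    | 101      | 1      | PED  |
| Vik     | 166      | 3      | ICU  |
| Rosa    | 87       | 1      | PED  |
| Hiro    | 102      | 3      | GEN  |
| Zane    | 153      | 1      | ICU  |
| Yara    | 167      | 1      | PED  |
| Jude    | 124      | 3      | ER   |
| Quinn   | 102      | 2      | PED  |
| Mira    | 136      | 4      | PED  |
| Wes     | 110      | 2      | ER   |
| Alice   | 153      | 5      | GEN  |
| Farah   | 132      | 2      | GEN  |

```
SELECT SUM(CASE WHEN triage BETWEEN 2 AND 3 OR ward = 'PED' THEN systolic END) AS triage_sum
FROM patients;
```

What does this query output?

patient=Uma: ✓ → 87
patient=Tara: ✓ → 101
patient=Vik: ✓ → 166
patient=Rosa: ✓ → 87
patient=Hiro: ✓ → 102
patient=Zane: ✗
patient=Yara: ✓ → 167
patient=Jude: ✓ → 124
patient=Quinn: ✓ → 102
patient=Mira: ✓ → 136
patient=Wes: ✓ → 110
patient=Alice: ✗
patient=Farah: ✓ → 132
triage_sum = 87 + 101 + 166 + 87 + 102 + 167 + 124 + 102 + 136 + 110 + 132 = 1314

1314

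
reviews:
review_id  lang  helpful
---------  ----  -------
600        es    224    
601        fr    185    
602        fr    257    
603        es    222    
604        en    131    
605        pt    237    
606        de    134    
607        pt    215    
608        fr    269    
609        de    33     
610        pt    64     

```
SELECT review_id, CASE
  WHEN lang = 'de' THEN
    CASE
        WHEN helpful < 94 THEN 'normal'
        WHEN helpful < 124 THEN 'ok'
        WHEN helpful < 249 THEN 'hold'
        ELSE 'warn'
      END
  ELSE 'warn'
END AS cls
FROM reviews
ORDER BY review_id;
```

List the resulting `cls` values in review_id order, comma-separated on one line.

warn, warn, warn, warn, warn, warn, hold, warn, warn, normal, warn

review_id=600: lang='es' → outer ELSE → warn
review_id=601: lang='fr' → outer ELSE → warn
review_id=602: lang='fr' → outer ELSE → warn
review_id=603: lang='es' → outer ELSE → warn
review_id=604: lang='en' → outer ELSE → warn
review_id=605: lang='pt' → outer ELSE → warn
review_id=606: lang='de' → inner[helpful < 249] → hold
review_id=607: lang='pt' → outer ELSE → warn
review_id=608: lang='fr' → outer ELSE → warn
review_id=609: lang='de' → inner[helpful < 94] → normal
review_id=610: lang='pt' → outer ELSE → warn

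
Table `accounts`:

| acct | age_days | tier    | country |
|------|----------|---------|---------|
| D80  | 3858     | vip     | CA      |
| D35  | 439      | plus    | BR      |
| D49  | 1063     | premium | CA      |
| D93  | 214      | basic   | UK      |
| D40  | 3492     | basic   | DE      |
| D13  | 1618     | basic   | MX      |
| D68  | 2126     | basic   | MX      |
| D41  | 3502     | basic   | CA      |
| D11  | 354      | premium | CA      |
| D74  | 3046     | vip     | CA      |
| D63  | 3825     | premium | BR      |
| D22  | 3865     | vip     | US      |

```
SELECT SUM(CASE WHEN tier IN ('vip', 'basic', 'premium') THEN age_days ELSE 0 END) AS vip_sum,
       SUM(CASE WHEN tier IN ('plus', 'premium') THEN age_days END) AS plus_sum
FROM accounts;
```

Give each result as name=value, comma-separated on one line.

vip_sum=26963, plus_sum=5681

[vip_sum: tier IN ('vip', 'basic', 'premium')]
acct=D80: ✓ → 3858
acct=D35: ✗
acct=D49: ✓ → 1063
acct=D93: ✓ → 214
acct=D40: ✓ → 3492
acct=D13: ✓ → 1618
acct=D68: ✓ → 2126
acct=D41: ✓ → 3502
acct=D11: ✓ → 354
acct=D74: ✓ → 3046
acct=D63: ✓ → 3825
acct=D22: ✓ → 3865
vip_sum = 3858 + 1063 + 214 + 3492 + 1618 + 2126 + 3502 + 354 + 3046 + 3825 + 3865 = 26963
—
[plus_sum: tier IN ('plus', 'premium')]
acct=D80: ✗
acct=D35: ✓ → 439
acct=D49: ✓ → 1063
acct=D93: ✗
acct=D40: ✗
acct=D13: ✗
acct=D68: ✗
acct=D41: ✗
acct=D11: ✓ → 354
acct=D74: ✗
acct=D63: ✓ → 3825
acct=D22: ✗
plus_sum = 439 + 1063 + 354 + 3825 = 5681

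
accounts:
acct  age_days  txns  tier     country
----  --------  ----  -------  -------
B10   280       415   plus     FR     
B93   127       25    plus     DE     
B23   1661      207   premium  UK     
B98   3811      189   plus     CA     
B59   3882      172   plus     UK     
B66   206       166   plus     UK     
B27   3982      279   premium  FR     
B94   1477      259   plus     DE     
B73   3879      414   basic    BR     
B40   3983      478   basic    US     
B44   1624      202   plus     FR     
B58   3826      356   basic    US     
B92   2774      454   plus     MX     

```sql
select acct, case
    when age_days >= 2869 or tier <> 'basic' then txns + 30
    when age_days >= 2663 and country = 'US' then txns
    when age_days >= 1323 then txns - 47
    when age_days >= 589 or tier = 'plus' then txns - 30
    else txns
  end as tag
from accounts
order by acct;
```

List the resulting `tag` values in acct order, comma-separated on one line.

445, 237, 309, 508, 232, 386, 202, 196, 444, 484, 55, 289, 219

acct=B10: age_days >= 2869 or tier <> 'basic' → 445
acct=B23: age_days >= 2869 or tier <> 'basic' → 237
acct=B27: age_days >= 2869 or tier <> 'basic' → 309
acct=B40: age_days >= 2869 or tier <> 'basic' → 508
acct=B44: age_days >= 2869 or tier <> 'basic' → 232
acct=B58: age_days >= 2869 or tier <> 'basic' → 386
acct=B59: age_days >= 2869 or tier <> 'basic' → 202
acct=B66: age_days >= 2869 or tier <> 'basic' → 196
acct=B73: age_days >= 2869 or tier <> 'basic' → 444
acct=B92: age_days >= 2869 or tier <> 'basic' → 484
acct=B93: age_days >= 2869 or tier <> 'basic' → 55
acct=B94: age_days >= 2869 or tier <> 'basic' → 289
acct=B98: age_days >= 2869 or tier <> 'basic' → 219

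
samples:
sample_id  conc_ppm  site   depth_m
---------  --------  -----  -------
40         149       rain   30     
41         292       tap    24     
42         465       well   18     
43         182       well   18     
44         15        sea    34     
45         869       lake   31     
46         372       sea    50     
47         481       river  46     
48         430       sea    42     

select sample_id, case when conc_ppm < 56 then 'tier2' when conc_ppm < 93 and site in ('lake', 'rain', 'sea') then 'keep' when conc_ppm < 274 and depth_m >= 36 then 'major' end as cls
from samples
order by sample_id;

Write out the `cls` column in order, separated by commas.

sample_id=40: (no match → NULL) → NULL
sample_id=41: (no match → NULL) → NULL
sample_id=42: (no match → NULL) → NULL
sample_id=43: (no match → NULL) → NULL
sample_id=44: conc_ppm < 56 → tier2
sample_id=45: (no match → NULL) → NULL
sample_id=46: (no match → NULL) → NULL
sample_id=47: (no match → NULL) → NULL
sample_id=48: (no match → NULL) → NULL

NULL, NULL, NULL, NULL, tier2, NULL, NULL, NULL, NULL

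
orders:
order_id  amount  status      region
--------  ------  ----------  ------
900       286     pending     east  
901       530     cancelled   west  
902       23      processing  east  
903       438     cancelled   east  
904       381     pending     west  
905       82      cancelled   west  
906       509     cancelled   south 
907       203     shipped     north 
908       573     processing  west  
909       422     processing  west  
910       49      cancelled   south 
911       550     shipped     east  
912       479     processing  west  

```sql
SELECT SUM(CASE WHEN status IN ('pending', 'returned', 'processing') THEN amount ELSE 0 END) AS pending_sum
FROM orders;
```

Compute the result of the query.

order_id=900: ✓ → 286
order_id=901: ✗
order_id=902: ✓ → 23
order_id=903: ✗
order_id=904: ✓ → 381
order_id=905: ✗
order_id=906: ✗
order_id=907: ✗
order_id=908: ✓ → 573
order_id=909: ✓ → 422
order_id=910: ✗
order_id=911: ✗
order_id=912: ✓ → 479
pending_sum = 286 + 23 + 381 + 573 + 422 + 479 = 2164

2164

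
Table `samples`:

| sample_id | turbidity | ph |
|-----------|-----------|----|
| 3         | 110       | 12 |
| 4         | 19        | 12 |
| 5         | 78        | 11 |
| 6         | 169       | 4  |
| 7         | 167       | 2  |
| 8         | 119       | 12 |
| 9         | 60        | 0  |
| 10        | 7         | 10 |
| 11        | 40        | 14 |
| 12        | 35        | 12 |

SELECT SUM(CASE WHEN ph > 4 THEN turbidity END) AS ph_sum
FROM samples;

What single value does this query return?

sample_id=3: ✓ → 110
sample_id=4: ✓ → 19
sample_id=5: ✓ → 78
sample_id=6: ✗
sample_id=7: ✗
sample_id=8: ✓ → 119
sample_id=9: ✗
sample_id=10: ✓ → 7
sample_id=11: ✓ → 40
sample_id=12: ✓ → 35
ph_sum = 110 + 19 + 78 + 119 + 7 + 40 + 35 = 408

408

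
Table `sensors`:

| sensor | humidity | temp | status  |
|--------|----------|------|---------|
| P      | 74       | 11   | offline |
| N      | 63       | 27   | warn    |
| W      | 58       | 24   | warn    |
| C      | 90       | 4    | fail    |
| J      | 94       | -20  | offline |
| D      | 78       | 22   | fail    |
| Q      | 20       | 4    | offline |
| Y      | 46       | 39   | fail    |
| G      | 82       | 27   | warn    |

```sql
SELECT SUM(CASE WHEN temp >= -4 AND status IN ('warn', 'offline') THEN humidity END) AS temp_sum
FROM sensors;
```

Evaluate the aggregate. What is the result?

297

sensor=P: ✓ → 74
sensor=N: ✓ → 63
sensor=W: ✓ → 58
sensor=C: ✗
sensor=J: ✗
sensor=D: ✗
sensor=Q: ✓ → 20
sensor=Y: ✗
sensor=G: ✓ → 82
temp_sum = 74 + 63 + 58 + 20 + 82 = 297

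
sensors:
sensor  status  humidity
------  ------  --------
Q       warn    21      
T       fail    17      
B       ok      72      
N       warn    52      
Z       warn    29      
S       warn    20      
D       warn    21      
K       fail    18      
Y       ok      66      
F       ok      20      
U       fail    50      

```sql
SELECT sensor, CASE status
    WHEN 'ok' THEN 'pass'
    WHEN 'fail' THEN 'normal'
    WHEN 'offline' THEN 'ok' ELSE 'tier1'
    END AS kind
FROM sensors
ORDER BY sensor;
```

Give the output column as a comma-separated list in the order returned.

sensor=B: status='ok' → pass
sensor=D: ELSE → tier1
sensor=F: status='ok' → pass
sensor=K: status='fail' → normal
sensor=N: ELSE → tier1
sensor=Q: ELSE → tier1
sensor=S: ELSE → tier1
sensor=T: status='fail' → normal
sensor=U: status='fail' → normal
sensor=Y: status='ok' → pass
sensor=Z: ELSE → tier1

pass, tier1, pass, normal, tier1, tier1, tier1, normal, normal, pass, tier1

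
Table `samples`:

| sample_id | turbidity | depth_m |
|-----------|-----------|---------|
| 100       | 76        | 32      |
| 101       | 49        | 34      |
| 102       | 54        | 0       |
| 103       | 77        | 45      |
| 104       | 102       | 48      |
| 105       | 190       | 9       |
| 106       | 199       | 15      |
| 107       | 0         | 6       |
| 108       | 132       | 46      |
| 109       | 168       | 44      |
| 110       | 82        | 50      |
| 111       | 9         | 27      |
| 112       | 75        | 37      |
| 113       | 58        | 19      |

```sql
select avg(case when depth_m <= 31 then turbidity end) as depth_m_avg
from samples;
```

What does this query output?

sample_id=100: ✗
sample_id=101: ✗
sample_id=102: ✓ → 54
sample_id=103: ✗
sample_id=104: ✗
sample_id=105: ✓ → 190
sample_id=106: ✓ → 199
sample_id=107: ✓ → 0
sample_id=108: ✗
sample_id=109: ✗
sample_id=110: ✗
sample_id=111: ✓ → 9
sample_id=112: ✗
sample_id=113: ✓ → 58
depth_m_avg = (54 + 190 + 199 + 0 + 9 + 58) / 6 = 85

85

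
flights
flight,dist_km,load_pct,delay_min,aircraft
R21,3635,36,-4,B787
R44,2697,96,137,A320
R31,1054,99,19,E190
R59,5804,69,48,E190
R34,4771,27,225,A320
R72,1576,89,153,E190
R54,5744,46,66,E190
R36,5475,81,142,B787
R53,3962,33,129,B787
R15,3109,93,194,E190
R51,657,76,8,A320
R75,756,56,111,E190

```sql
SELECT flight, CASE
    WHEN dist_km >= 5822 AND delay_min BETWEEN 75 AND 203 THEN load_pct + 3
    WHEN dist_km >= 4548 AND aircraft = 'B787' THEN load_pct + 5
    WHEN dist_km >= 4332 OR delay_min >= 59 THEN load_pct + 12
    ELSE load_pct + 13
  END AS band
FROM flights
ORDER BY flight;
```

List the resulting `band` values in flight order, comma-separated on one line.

105, 49, 112, 39, 86, 108, 89, 45, 58, 81, 101, 68

flight=R15: dist_km >= 4332 OR delay_min >= 59 → 105
flight=R21: ELSE → 49
flight=R31: ELSE → 112
flight=R34: dist_km >= 4332 OR delay_min >= 59 → 39
flight=R36: dist_km >= 4548 AND aircraft = 'B787' → 86
flight=R44: dist_km >= 4332 OR delay_min >= 59 → 108
flight=R51: ELSE → 89
flight=R53: dist_km >= 4332 OR delay_min >= 59 → 45
flight=R54: dist_km >= 4332 OR delay_min >= 59 → 58
flight=R59: dist_km >= 4332 OR delay_min >= 59 → 81
flight=R72: dist_km >= 4332 OR delay_min >= 59 → 101
flight=R75: dist_km >= 4332 OR delay_min >= 59 → 68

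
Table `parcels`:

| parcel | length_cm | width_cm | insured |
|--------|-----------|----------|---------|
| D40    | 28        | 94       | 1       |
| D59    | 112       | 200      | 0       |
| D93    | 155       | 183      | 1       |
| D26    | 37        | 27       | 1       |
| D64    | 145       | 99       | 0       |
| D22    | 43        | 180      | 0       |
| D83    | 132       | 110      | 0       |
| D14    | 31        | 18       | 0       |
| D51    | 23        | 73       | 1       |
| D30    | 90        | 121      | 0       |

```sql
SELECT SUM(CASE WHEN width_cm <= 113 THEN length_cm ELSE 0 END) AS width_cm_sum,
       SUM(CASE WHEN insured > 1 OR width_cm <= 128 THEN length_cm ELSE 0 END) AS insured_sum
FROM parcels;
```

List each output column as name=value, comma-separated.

[width_cm_sum: width_cm <= 113]
parcel=D40: ✓ → 28
parcel=D59: ✗
parcel=D93: ✗
parcel=D26: ✓ → 37
parcel=D64: ✓ → 145
parcel=D22: ✗
parcel=D83: ✓ → 132
parcel=D14: ✓ → 31
parcel=D51: ✓ → 23
parcel=D30: ✗
width_cm_sum = 28 + 37 + 145 + 132 + 31 + 23 = 396
—
[insured_sum: insured > 1 OR width_cm <= 128]
parcel=D40: ✓ → 28
parcel=D59: ✗
parcel=D93: ✗
parcel=D26: ✓ → 37
parcel=D64: ✓ → 145
parcel=D22: ✗
parcel=D83: ✓ → 132
parcel=D14: ✓ → 31
parcel=D51: ✓ → 23
parcel=D30: ✓ → 90
insured_sum = 28 + 37 + 145 + 132 + 31 + 23 + 90 = 486

width_cm_sum=396, insured_sum=486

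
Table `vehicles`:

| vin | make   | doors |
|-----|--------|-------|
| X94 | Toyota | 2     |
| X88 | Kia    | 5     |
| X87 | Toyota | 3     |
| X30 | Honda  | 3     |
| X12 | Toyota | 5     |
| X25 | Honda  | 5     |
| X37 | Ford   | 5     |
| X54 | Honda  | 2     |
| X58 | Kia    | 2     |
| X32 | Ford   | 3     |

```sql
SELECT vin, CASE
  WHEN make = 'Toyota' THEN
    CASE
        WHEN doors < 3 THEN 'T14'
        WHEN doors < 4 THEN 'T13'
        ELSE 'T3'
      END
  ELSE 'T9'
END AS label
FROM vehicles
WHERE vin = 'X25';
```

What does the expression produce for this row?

vin = X25: make=Honda, doors=5.
make='Honda' → outer ELSE → T9

T9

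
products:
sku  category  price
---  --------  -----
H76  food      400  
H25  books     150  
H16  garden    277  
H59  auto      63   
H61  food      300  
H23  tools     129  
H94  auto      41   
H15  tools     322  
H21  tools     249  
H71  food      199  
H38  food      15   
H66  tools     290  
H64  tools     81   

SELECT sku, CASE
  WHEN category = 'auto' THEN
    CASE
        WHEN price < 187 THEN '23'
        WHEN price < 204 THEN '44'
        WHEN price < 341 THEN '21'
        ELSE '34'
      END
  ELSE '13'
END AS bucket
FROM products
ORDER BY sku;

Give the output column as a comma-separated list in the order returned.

13, 13, 13, 13, 13, 13, 23, 13, 13, 13, 13, 13, 23

sku=H15: category='tools' → outer ELSE → 13
sku=H16: category='garden' → outer ELSE → 13
sku=H21: category='tools' → outer ELSE → 13
sku=H23: category='tools' → outer ELSE → 13
sku=H25: category='books' → outer ELSE → 13
sku=H38: category='food' → outer ELSE → 13
sku=H59: category='auto' → inner[price < 187] → 23
sku=H61: category='food' → outer ELSE → 13
sku=H64: category='tools' → outer ELSE → 13
sku=H66: category='tools' → outer ELSE → 13
sku=H71: category='food' → outer ELSE → 13
sku=H76: category='food' → outer ELSE → 13
sku=H94: category='auto' → inner[price < 187] → 23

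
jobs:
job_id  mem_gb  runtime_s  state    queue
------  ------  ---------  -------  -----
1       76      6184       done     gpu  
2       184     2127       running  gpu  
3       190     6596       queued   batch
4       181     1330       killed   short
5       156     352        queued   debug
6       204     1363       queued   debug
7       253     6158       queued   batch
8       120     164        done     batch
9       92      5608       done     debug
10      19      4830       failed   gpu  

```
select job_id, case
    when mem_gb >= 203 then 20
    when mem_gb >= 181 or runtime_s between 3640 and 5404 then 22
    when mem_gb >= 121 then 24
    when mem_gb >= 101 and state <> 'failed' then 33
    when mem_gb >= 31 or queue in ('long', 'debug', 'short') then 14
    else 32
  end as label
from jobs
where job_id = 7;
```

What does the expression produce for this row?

job_id = 7: mem_gb=253, runtime_s=6158, state=queued, queue=batch.
mem_gb >= 203 → true → 20

20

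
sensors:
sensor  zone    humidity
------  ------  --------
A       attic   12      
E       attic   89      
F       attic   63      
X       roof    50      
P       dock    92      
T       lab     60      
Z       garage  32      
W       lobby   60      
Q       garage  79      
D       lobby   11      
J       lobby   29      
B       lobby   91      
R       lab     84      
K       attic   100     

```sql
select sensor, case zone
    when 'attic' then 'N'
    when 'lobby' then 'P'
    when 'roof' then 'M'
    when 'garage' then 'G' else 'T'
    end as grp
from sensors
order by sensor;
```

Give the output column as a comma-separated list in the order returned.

N, P, P, N, N, P, N, T, G, T, T, P, M, G

sensor=A: zone='attic' → N
sensor=B: zone='lobby' → P
sensor=D: zone='lobby' → P
sensor=E: zone='attic' → N
sensor=F: zone='attic' → N
sensor=J: zone='lobby' → P
sensor=K: zone='attic' → N
sensor=P: ELSE → T
sensor=Q: zone='garage' → G
sensor=R: ELSE → T
sensor=T: ELSE → T
sensor=W: zone='lobby' → P
sensor=X: zone='roof' → M
sensor=Z: zone='garage' → G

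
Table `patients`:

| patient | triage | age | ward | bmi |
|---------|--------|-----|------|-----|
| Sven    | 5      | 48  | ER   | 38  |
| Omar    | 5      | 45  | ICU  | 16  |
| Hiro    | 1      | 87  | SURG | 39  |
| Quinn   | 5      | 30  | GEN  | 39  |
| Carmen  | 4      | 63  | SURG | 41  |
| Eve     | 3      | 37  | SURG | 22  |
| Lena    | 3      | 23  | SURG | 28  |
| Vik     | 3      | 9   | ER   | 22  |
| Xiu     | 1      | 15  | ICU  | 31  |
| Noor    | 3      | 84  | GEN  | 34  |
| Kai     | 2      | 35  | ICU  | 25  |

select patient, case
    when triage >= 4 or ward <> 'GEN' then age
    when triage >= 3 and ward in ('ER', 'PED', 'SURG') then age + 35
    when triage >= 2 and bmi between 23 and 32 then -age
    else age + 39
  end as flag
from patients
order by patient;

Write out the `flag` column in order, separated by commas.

63, 37, 87, 35, 23, 123, 45, 30, 48, 9, 15

patient=Carmen: triage >= 4 or ward <> 'GEN' → 63
patient=Eve: triage >= 4 or ward <> 'GEN' → 37
patient=Hiro: triage >= 4 or ward <> 'GEN' → 87
patient=Kai: triage >= 4 or ward <> 'GEN' → 35
patient=Lena: triage >= 4 or ward <> 'GEN' → 23
patient=Noor: ELSE → 123
patient=Omar: triage >= 4 or ward <> 'GEN' → 45
patient=Quinn: triage >= 4 or ward <> 'GEN' → 30
patient=Sven: triage >= 4 or ward <> 'GEN' → 48
patient=Vik: triage >= 4 or ward <> 'GEN' → 9
patient=Xiu: triage >= 4 or ward <> 'GEN' → 15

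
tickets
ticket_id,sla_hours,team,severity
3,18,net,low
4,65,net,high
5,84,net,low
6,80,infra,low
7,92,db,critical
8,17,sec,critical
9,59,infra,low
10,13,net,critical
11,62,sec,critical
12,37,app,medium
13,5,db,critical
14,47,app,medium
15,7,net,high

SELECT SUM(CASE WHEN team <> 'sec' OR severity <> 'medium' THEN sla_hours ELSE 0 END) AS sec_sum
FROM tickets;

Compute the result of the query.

ticket_id=3: ✓ → 18
ticket_id=4: ✓ → 65
ticket_id=5: ✓ → 84
ticket_id=6: ✓ → 80
ticket_id=7: ✓ → 92
ticket_id=8: ✓ → 17
ticket_id=9: ✓ → 59
ticket_id=10: ✓ → 13
ticket_id=11: ✓ → 62
ticket_id=12: ✓ → 37
ticket_id=13: ✓ → 5
ticket_id=14: ✓ → 47
ticket_id=15: ✓ → 7
sec_sum = 18 + 65 + 84 + 80 + 92 + 17 + 59 + 13 + 62 + 37 + 5 + 47 + 7 = 586

586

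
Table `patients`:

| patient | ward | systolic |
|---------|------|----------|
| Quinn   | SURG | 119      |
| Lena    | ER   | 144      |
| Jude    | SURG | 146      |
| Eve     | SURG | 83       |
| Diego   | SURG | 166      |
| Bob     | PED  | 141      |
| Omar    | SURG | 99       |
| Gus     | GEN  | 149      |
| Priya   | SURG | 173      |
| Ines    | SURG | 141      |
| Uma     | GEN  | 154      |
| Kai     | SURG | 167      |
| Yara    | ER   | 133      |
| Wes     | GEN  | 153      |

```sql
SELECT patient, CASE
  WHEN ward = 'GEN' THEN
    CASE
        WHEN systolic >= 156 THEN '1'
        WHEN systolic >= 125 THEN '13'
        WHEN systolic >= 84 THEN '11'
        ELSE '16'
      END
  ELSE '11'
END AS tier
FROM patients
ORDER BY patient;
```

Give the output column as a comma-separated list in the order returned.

patient=Bob: ward='PED' → outer ELSE → 11
patient=Diego: ward='SURG' → outer ELSE → 11
patient=Eve: ward='SURG' → outer ELSE → 11
patient=Gus: ward='GEN' → inner[systolic >= 125] → 13
patient=Ines: ward='SURG' → outer ELSE → 11
patient=Jude: ward='SURG' → outer ELSE → 11
patient=Kai: ward='SURG' → outer ELSE → 11
patient=Lena: ward='ER' → outer ELSE → 11
patient=Omar: ward='SURG' → outer ELSE → 11
patient=Priya: ward='SURG' → outer ELSE → 11
patient=Quinn: ward='SURG' → outer ELSE → 11
patient=Uma: ward='GEN' → inner[systolic >= 125] → 13
patient=Wes: ward='GEN' → inner[systolic >= 125] → 13
patient=Yara: ward='ER' → outer ELSE → 11

11, 11, 11, 13, 11, 11, 11, 11, 11, 11, 11, 13, 13, 11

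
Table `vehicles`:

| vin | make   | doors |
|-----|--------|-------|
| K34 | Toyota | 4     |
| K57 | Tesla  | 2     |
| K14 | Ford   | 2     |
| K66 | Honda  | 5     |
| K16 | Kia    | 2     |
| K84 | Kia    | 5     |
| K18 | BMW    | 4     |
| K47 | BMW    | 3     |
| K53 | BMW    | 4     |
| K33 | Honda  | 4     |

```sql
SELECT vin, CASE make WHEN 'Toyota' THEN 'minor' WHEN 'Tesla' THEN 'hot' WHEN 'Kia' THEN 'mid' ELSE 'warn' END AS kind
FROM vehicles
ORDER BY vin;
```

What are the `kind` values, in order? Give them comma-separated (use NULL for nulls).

vin=K14: ELSE → warn
vin=K16: make='Kia' → mid
vin=K18: ELSE → warn
vin=K33: ELSE → warn
vin=K34: make='Toyota' → minor
vin=K47: ELSE → warn
vin=K53: ELSE → warn
vin=K57: make='Tesla' → hot
vin=K66: ELSE → warn
vin=K84: make='Kia' → mid

warn, mid, warn, warn, minor, warn, warn, hot, warn, mid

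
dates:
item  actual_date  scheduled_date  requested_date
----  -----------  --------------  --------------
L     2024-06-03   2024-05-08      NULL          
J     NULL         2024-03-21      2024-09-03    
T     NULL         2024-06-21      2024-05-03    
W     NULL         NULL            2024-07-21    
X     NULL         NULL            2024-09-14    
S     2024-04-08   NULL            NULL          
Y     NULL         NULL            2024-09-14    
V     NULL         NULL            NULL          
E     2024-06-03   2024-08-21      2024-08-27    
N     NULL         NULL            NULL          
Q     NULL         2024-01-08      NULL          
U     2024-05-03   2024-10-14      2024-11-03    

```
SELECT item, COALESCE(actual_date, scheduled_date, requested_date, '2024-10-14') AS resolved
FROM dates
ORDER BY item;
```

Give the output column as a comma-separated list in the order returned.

2024-06-03, 2024-03-21, 2024-06-03, 2024-10-14, 2024-01-08, 2024-04-08, 2024-06-21, 2024-05-03, 2024-10-14, 2024-07-21, 2024-09-14, 2024-09-14

item=E: actual_date=2024-06-03 → 2024-06-03
item=J: actual_date=NULL, scheduled_date=2024-03-21 → 2024-03-21
item=L: actual_date=2024-06-03 → 2024-06-03
item=N: actual_date=NULL, scheduled_date=NULL, requested_date=NULL, → literal 2024-10-14 → 2024-10-14
item=Q: actual_date=NULL, scheduled_date=2024-01-08 → 2024-01-08
item=S: actual_date=2024-04-08 → 2024-04-08
item=T: actual_date=NULL, scheduled_date=2024-06-21 → 2024-06-21
item=U: actual_date=2024-05-03 → 2024-05-03
item=V: actual_date=NULL, scheduled_date=NULL, requested_date=NULL, → literal 2024-10-14 → 2024-10-14
item=W: actual_date=NULL, scheduled_date=NULL, requested_date=2024-07-21 → 2024-07-21
item=X: actual_date=NULL, scheduled_date=NULL, requested_date=2024-09-14 → 2024-09-14
item=Y: actual_date=NULL, scheduled_date=NULL, requested_date=2024-09-14 → 2024-09-14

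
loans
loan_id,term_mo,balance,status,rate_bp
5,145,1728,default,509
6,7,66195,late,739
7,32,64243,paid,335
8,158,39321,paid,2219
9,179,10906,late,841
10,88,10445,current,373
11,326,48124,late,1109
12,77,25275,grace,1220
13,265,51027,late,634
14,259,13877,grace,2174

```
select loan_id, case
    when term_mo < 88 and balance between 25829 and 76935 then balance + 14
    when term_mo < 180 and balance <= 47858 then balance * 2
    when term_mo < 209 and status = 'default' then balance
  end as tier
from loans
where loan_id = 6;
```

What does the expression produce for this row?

66209

loan_id = 6: term_mo=7, balance=66195, status=late, rate_bp=739.
term_mo < 88 and balance between 25829 and 76935 → true → 66209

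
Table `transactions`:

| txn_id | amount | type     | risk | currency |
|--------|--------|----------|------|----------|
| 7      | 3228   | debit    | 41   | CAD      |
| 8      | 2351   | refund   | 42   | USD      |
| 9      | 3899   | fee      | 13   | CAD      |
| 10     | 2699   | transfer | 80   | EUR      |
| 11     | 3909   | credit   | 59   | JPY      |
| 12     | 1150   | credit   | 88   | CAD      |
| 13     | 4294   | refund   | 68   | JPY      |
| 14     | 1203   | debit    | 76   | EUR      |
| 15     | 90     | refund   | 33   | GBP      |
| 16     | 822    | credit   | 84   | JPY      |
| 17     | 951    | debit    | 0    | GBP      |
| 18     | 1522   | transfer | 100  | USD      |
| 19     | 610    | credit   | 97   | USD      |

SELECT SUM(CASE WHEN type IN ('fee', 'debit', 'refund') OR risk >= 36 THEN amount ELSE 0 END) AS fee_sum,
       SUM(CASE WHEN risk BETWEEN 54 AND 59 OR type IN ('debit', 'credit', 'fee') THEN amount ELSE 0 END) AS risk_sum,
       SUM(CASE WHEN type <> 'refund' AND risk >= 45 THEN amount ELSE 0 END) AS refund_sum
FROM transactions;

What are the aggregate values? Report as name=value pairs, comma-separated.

fee_sum=26728, risk_sum=15772, refund_sum=11915

[fee_sum: type IN ('fee', 'debit', 'refund') OR risk >= 36]
txn_id=7: ✓ → 3228
txn_id=8: ✓ → 2351
txn_id=9: ✓ → 3899
txn_id=10: ✓ → 2699
txn_id=11: ✓ → 3909
txn_id=12: ✓ → 1150
txn_id=13: ✓ → 4294
txn_id=14: ✓ → 1203
txn_id=15: ✓ → 90
txn_id=16: ✓ → 822
txn_id=17: ✓ → 951
txn_id=18: ✓ → 1522
txn_id=19: ✓ → 610
fee_sum = 3228 + 2351 + 3899 + 2699 + 3909 + 1150 + 4294 + 1203 + 90 + 822 + 951 + 1522 + 610 = 26728
—
[risk_sum: risk BETWEEN 54 AND 59 OR type IN ('debit', 'credit', 'fee')]
txn_id=7: ✓ → 3228
txn_id=8: ✗
txn_id=9: ✓ → 3899
txn_id=10: ✗
txn_id=11: ✓ → 3909
txn_id=12: ✓ → 1150
txn_id=13: ✗
txn_id=14: ✓ → 1203
txn_id=15: ✗
txn_id=16: ✓ → 822
txn_id=17: ✓ → 951
txn_id=18: ✗
txn_id=19: ✓ → 610
risk_sum = 3228 + 3899 + 3909 + 1150 + 1203 + 822 + 951 + 610 = 15772
—
[refund_sum: type <> 'refund' AND risk >= 45]
txn_id=7: ✗
txn_id=8: ✗
txn_id=9: ✗
txn_id=10: ✓ → 2699
txn_id=11: ✓ → 3909
txn_id=12: ✓ → 1150
txn_id=13: ✗
txn_id=14: ✓ → 1203
txn_id=15: ✗
txn_id=16: ✓ → 822
txn_id=17: ✗
txn_id=18: ✓ → 1522
txn_id=19: ✓ → 610
refund_sum = 2699 + 3909 + 1150 + 1203 + 822 + 1522 + 610 = 11915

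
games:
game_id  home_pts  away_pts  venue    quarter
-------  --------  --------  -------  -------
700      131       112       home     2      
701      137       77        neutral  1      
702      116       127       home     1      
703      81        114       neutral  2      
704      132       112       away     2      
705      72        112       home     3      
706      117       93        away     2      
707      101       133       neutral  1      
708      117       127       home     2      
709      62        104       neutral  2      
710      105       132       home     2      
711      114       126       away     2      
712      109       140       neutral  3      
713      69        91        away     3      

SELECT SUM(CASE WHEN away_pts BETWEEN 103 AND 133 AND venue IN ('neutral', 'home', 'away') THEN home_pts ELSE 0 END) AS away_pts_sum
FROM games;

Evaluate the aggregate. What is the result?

1031

game_id=700: ✓ → 131
game_id=701: ✗
game_id=702: ✓ → 116
game_id=703: ✓ → 81
game_id=704: ✓ → 132
game_id=705: ✓ → 72
game_id=706: ✗
game_id=707: ✓ → 101
game_id=708: ✓ → 117
game_id=709: ✓ → 62
game_id=710: ✓ → 105
game_id=711: ✓ → 114
game_id=712: ✗
game_id=713: ✗
away_pts_sum = 131 + 116 + 81 + 132 + 72 + 101 + 117 + 62 + 105 + 114 = 1031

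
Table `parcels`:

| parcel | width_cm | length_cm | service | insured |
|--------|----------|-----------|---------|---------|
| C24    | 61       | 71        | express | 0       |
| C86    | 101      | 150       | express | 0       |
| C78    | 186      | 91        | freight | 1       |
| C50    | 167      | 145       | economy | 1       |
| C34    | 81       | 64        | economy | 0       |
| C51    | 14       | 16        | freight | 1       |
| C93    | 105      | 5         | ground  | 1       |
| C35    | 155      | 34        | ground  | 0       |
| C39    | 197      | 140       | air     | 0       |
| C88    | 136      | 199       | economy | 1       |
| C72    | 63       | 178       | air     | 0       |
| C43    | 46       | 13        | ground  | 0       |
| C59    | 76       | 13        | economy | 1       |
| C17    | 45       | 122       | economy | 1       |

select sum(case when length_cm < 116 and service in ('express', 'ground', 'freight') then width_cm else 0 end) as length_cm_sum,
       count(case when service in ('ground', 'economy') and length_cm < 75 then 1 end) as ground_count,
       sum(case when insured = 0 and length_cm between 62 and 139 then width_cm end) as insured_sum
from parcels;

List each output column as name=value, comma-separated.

length_cm_sum=567, ground_count=5, insured_sum=142

[length_cm_sum: length_cm < 116 and service in ('express', 'ground', 'freight')]
parcel=C24: ✓ → 61
parcel=C86: ✗
parcel=C78: ✓ → 186
parcel=C50: ✗
parcel=C34: ✗
parcel=C51: ✓ → 14
parcel=C93: ✓ → 105
parcel=C35: ✓ → 155
parcel=C39: ✗
parcel=C88: ✗
parcel=C72: ✗
parcel=C43: ✓ → 46
parcel=C59: ✗
parcel=C17: ✗
length_cm_sum = 61 + 186 + 14 + 105 + 155 + 46 = 567
—
[ground_count: service in ('ground', 'economy') and length_cm < 75]
parcel=C24: ✗
parcel=C86: ✗
parcel=C78: ✗
parcel=C50: ✗
parcel=C34: ✓ → 1
parcel=C51: ✗
parcel=C93: ✓ → 1
parcel=C35: ✓ → 1
parcel=C39: ✗
parcel=C88: ✗
parcel=C72: ✗
parcel=C43: ✓ → 1
parcel=C59: ✓ → 1
parcel=C17: ✗
ground_count = COUNT(1, 1, 1, 1, 1) = 5
—
[insured_sum: insured = 0 and length_cm between 62 and 139]
parcel=C24: ✓ → 61
parcel=C86: ✗
parcel=C78: ✗
parcel=C50: ✗
parcel=C34: ✓ → 81
parcel=C51: ✗
parcel=C93: ✗
parcel=C35: ✗
parcel=C39: ✗
parcel=C88: ✗
parcel=C72: ✗
parcel=C43: ✗
parcel=C59: ✗
parcel=C17: ✗
insured_sum = 61 + 81 = 142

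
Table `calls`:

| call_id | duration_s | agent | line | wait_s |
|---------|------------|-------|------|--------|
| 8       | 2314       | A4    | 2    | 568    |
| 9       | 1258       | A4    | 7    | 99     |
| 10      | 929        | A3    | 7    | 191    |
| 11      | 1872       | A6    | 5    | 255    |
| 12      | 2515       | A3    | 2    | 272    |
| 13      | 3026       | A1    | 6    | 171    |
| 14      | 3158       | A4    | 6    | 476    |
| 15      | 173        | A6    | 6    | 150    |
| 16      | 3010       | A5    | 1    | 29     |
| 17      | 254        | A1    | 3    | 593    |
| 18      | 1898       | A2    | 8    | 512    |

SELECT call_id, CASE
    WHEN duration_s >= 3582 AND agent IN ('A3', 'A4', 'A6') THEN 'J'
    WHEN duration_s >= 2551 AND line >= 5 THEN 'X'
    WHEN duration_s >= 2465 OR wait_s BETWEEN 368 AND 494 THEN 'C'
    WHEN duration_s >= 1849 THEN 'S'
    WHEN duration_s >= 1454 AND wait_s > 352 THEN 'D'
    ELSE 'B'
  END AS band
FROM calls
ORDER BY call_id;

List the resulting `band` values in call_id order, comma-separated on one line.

S, B, B, S, C, X, X, B, C, B, S

call_id=8: duration_s >= 1849 → S
call_id=9: ELSE → B
call_id=10: ELSE → B
call_id=11: duration_s >= 1849 → S
call_id=12: duration_s >= 2465 OR wait_s BETWEEN 368 AND 494 → C
call_id=13: duration_s >= 2551 AND line >= 5 → X
call_id=14: duration_s >= 2551 AND line >= 5 → X
call_id=15: ELSE → B
call_id=16: duration_s >= 2465 OR wait_s BETWEEN 368 AND 494 → C
call_id=17: ELSE → B
call_id=18: duration_s >= 1849 → S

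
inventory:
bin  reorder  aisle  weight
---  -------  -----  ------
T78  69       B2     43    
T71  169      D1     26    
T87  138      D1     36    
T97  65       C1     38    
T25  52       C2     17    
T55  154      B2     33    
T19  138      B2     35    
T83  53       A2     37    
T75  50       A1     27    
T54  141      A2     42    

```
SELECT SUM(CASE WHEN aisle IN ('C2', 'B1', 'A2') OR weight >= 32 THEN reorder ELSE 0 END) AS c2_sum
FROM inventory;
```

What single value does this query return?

810

bin=T78: ✓ → 69
bin=T71: ✗
bin=T87: ✓ → 138
bin=T97: ✓ → 65
bin=T25: ✓ → 52
bin=T55: ✓ → 154
bin=T19: ✓ → 138
bin=T83: ✓ → 53
bin=T75: ✗
bin=T54: ✓ → 141
c2_sum = 69 + 138 + 65 + 52 + 154 + 138 + 53 + 141 = 810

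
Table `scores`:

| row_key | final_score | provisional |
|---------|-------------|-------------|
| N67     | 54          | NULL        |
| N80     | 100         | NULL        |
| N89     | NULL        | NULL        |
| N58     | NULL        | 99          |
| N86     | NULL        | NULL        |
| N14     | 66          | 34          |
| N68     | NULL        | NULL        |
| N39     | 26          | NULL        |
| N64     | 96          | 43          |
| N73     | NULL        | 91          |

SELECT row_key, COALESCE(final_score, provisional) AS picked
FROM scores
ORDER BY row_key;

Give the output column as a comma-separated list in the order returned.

row_key=N14: final_score=66 → 66
row_key=N39: final_score=26 → 26
row_key=N58: final_score=NULL, provisional=99 → 99
row_key=N64: final_score=96 → 96
row_key=N67: final_score=54 → 54
row_key=N68: final_score=NULL, provisional=NULL (all NULL) → NULL
row_key=N73: final_score=NULL, provisional=91 → 91
row_key=N80: final_score=100 → 100
row_key=N86: final_score=NULL, provisional=NULL (all NULL) → NULL
row_key=N89: final_score=NULL, provisional=NULL (all NULL) → NULL

66, 26, 99, 96, 54, NULL, 91, 100, NULL, NULL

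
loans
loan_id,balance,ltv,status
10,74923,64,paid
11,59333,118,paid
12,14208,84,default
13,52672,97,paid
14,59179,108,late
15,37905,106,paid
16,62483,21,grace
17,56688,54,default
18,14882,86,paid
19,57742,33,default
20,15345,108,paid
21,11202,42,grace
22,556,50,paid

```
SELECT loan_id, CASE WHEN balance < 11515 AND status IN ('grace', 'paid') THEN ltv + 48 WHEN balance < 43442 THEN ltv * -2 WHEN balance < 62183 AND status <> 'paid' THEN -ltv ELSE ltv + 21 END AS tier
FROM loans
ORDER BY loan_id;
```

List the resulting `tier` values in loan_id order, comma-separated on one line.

85, 139, -168, 118, -108, -212, 42, -54, -172, -33, -216, 90, 98

loan_id=10: ELSE → 85
loan_id=11: ELSE → 139
loan_id=12: balance < 43442 → -168
loan_id=13: ELSE → 118
loan_id=14: balance < 62183 AND status <> 'paid' → -108
loan_id=15: balance < 43442 → -212
loan_id=16: ELSE → 42
loan_id=17: balance < 62183 AND status <> 'paid' → -54
loan_id=18: balance < 43442 → -172
loan_id=19: balance < 62183 AND status <> 'paid' → -33
loan_id=20: balance < 43442 → -216
loan_id=21: balance < 11515 AND status IN ('grace', 'paid') → 90
loan_id=22: balance < 11515 AND status IN ('grace', 'paid') → 98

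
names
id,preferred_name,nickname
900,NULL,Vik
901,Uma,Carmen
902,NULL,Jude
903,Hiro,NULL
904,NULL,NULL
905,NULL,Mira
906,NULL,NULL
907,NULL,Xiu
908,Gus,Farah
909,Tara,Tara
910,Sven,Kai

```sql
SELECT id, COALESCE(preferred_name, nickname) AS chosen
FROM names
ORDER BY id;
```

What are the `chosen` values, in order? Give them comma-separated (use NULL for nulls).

id=900: preferred_name=NULL, nickname=Vik → Vik
id=901: preferred_name=Uma → Uma
id=902: preferred_name=NULL, nickname=Jude → Jude
id=903: preferred_name=Hiro → Hiro
id=904: preferred_name=NULL, nickname=NULL (all NULL) → NULL
id=905: preferred_name=NULL, nickname=Mira → Mira
id=906: preferred_name=NULL, nickname=NULL (all NULL) → NULL
id=907: preferred_name=NULL, nickname=Xiu → Xiu
id=908: preferred_name=Gus → Gus
id=909: preferred_name=Tara → Tara
id=910: preferred_name=Sven → Sven

Vik, Uma, Jude, Hiro, NULL, Mira, NULL, Xiu, Gus, Tara, Sven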